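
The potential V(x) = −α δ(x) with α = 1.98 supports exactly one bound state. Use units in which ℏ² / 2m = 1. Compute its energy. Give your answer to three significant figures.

E = -0.980

For x ≠ 0 the bound state is ψ ∝ e^{−κ|x|}; integrating the TISE across the delta gives the cusp condition 2κ = 2mα/ℏ², so κ = 0.9900.
Then E = −ℏ²κ²/(2m) = −mα²/(2ℏ²) = -0.9801.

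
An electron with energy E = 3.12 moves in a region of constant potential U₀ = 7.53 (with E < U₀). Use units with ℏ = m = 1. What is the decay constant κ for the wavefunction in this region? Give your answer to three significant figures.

Since E < U₀ the TISE in this region is ψ'' = κ²ψ with κ = √(2m(U₀ − E))/ℏ.
κ = √(2 × 1 × 4.41) = 2.970.

κ = 2.97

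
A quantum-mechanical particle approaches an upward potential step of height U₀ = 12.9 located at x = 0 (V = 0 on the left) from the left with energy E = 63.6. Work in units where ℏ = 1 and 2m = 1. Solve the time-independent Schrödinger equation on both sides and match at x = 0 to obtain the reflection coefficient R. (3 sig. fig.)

R = 0.00320

On each side the TISE gives plane waves with k = √(2m(E − V))/ℏ: k₁ = √(2·½·63.6) = 7.975, k₂ = √(2·½·50.7) = 7.120.
Continuity of ψ and ψ′ at the step yields the reflection amplitude r = (k₁ − k₂)/(k₁ + k₂) = 0.05661; thus R = |r|² = 0.003205, T = 0.9968.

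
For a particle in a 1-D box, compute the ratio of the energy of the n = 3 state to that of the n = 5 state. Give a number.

0.36

Since E_n ∝ n², the ratio is (3/5)² = 0.36.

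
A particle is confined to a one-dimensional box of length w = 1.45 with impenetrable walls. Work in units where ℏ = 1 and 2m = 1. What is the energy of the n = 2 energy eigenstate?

E = 18.8

The infinite-well eigenfunctions ψ_n = √(2/w) sin(nπx/w) vanish at both walls, giving E_n = n²π²ℏ²/(2mw²).
E_2 = 2² × π² / (2 × 0.5 × 1.45²) = 18.78.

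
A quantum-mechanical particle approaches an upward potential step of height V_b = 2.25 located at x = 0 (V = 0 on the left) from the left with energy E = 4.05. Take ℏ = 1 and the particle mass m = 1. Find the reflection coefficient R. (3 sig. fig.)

R = 0.0400

The wavenumbers are k₁ = √(2mE)/ℏ = 2.846 on the left and k₂ = √(2m(E − V_b))/ℏ = 1.897 on the right.
Matching ψ and ψ′ at x = 0 gives r = (k₁ − k₂)/(k₁ + k₂), so R = r² = 0.04000 and T = 1 − R = 0.9600.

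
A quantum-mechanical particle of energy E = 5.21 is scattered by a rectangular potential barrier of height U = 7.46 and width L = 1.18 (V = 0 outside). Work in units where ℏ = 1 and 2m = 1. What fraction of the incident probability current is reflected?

R = 0.906

Since E < U the interior solution is evanescent with decay constant κ = √(2m(U − E))/ℏ = 1.500.
κL = 1.770, sinh(κL) = 2.850.
Matching ψ, ψ′ at both faces gives T = [1 + U² sinh²(κL) / (4E(U − E))]⁻¹ = 1/10.64 = 0.0940.
R = 1 − T = 0.906.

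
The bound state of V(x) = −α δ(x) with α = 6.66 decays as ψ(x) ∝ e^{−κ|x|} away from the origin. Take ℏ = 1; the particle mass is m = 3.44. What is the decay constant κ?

Integrating the TISE across x = 0 gives the cusp condition ψ'(0⁺) − ψ'(0⁻) = −(2mα/ℏ²)ψ(0).
With ψ ∝ e^{−κ|x|} this yields −2κ = −2mα/ℏ², so κ = mα/ℏ² = 22.91.

κ = 22.9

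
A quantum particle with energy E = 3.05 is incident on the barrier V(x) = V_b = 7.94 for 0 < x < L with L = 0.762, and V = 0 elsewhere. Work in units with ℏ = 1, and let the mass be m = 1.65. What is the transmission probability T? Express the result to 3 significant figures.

E < V_b: inside the barrier ψ ∝ e^{±κx} with κ = √(2m(V_b − E))/ℏ = 4.017.
κL = 3.061, sinh(κL) = 10.65.
The exact tunnelling result is T⁻¹ = 1 + V_b² sinh²(κL) / [4E(V_b − E)] = 120.9, so T = 0.00827.

T = 0.00827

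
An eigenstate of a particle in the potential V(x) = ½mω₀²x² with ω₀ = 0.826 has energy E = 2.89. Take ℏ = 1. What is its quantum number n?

Invert E_n = (n + ½)ℏω₀: n = E/ℏω₀ − ½ = 2.999, so n = 3.

n = 3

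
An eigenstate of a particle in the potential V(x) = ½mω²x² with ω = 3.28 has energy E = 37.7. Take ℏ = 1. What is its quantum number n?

n = 11

E_n = ℏω(n + ½) ⇒ n = E/(ℏω) − ½ = 37.7/3.28 − 0.5 = 10.994 → n = 11.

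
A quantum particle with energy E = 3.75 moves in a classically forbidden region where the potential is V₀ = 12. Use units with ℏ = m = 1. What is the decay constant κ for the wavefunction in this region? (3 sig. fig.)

Since E < V₀ the TISE in this region is ψ'' = κ²ψ with κ = √(2m(V₀ − E))/ℏ.
κ = √(2 × 1 × 8.25) = 4.062.

κ = 4.06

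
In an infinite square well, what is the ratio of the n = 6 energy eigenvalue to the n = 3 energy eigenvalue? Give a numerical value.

4

E_n = n²π²ℏ²/(2mL²) so the ratio is n₂²/n₁² = 36/9 = 4.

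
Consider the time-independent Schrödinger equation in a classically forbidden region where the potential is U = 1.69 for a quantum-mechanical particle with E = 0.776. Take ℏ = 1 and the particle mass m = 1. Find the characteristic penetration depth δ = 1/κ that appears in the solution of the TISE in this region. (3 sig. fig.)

Since E < U the TISE in this region is ψ'' = κ²ψ with κ = √(2m(U − E))/ℏ.
κ = √(2 × 1 × 0.914) = 1.352. The penetration depth is δ = 1/κ = 0.740.

δ = 0.740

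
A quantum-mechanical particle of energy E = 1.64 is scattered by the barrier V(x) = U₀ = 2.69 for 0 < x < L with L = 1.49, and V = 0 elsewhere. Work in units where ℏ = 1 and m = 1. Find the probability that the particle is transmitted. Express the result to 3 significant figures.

E < U₀: inside the barrier ψ ∝ e^{±κx} with κ = √(2m(U₀ − E))/ℏ = 1.449.
κL = 2.159, sinh(κL) = 4.274.
Matching ψ, ψ′ at both faces gives T = [1 + U₀² sinh²(κL) / (4E(U₀ − E))]⁻¹ = 1/20.19 = 0.0495.

T = 0.0495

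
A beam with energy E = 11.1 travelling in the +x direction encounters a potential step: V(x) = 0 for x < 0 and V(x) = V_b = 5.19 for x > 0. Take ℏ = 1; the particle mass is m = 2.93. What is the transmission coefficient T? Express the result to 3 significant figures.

The wavenumbers are k₁ = √(2mE)/ℏ = 8.065 on the left and k₂ = √(2m(E − V_b))/ℏ = 5.885 on the right.
Matching ψ and ψ′ at x = 0 gives r = (k₁ − k₂)/(k₁ + k₂), so R = r² = 0.02442 and T = 1 − R = 0.9756.

T = 0.976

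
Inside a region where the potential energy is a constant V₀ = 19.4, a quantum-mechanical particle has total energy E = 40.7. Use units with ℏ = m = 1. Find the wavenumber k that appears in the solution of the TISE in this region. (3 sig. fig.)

With E > V₀ the solution is oscillatory, ψ ∝ e^{±ikx} with k = √(2m(E − V₀))/ℏ.
k = √(2 × 1 × 21.3) = 6.527.

k = 6.53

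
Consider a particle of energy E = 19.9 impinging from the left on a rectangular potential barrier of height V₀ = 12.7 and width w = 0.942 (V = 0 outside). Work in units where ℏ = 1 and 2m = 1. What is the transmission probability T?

Above the barrier the interior wavenumber is k₂ = √(2m(E − V₀))/ℏ = 2.683, giving phase k₂w = 2.528.
T = [1 + V₀² sin²(k₂w) / (4E(E − V₀))]⁻¹ = 1/1.093 = 0.915.

T = 0.915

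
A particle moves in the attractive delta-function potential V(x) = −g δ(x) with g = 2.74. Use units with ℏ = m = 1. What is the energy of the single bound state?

The bound state is ψ(x) = √κ e^{−κ|x|}. The derivative jump ψ'(0⁺) − ψ'(0⁻) = −(2mg/ℏ²)ψ(0) fixes κ = mg/ℏ² = 2.740.
Then E = −ℏ²κ²/(2m) = −mg²/(2ℏ²) = -3.754.

E = -3.75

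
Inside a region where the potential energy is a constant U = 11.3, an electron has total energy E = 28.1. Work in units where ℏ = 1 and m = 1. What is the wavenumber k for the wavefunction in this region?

k = 5.80

With E > U the solution is oscillatory, ψ ∝ e^{±ikx} with k = √(2m(E − U))/ℏ.
k = √(2 × 1 × 16.8) = 5.797.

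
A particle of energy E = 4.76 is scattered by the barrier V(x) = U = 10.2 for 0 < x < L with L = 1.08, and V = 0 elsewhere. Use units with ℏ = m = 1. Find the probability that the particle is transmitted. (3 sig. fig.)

T = 0.00320

E < U: inside the barrier ψ ∝ e^{±κx} with κ = √(2m(U − E))/ℏ = 3.298.
κL = 3.562, sinh(κL) = 17.61.
Matching ψ, ψ′ at both faces gives T = [1 + U² sinh²(κL) / (4E(U − E))]⁻¹ = 1/312.5 = 0.00320.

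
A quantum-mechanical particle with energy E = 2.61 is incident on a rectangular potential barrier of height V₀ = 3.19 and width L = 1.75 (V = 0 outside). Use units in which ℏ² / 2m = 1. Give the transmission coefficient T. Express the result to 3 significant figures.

Since E < V₀ the interior solution is evanescent with decay constant κ = √(2m(V₀ − E))/ℏ = 0.7616.
κL = 1.333, sinh(κL) = 1.764.
Matching ψ, ψ′ at both faces gives T = [1 + V₀² sinh²(κL) / (4E(V₀ − E))]⁻¹ = 1/6.229 = 0.161.

T = 0.161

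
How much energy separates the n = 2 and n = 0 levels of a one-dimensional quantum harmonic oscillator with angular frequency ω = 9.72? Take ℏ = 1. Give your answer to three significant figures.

ΔE = 19.4

E_n = ℏω(n + ½), so ΔE = (2 − 0) ℏω = 2 × 9.72 = 19.44.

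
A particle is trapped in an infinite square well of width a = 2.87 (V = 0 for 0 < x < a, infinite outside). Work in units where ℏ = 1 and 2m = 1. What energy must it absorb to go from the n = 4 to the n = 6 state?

ΔE = 24.0

E_n = n²π²ℏ²/(2ma²), so ΔE = (6² − 4²) π²ℏ²/(2ma²).
ΔE = 20 × π² / (2 × 0.5 × 2.87²) = 23.96.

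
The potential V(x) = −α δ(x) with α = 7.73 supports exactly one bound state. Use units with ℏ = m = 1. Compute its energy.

For x ≠ 0 the bound state is ψ ∝ e^{−κ|x|}; integrating the TISE across the delta gives the cusp condition 2κ = 2mα/ℏ², so κ = 7.730.
Then E = −ℏ²κ²/(2m) = −mα²/(2ℏ²) = -29.88.

E = -29.9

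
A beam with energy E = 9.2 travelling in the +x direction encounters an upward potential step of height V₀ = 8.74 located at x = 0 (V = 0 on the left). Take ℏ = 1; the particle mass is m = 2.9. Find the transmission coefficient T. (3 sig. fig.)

T = 0.597

The wavenumbers are k₁ = √(2mE)/ℏ = 7.305 on the left and k₂ = √(2m(E − V₀))/ℏ = 1.633 on the right.
Matching ψ and ψ′ at x = 0 gives r = (k₁ − k₂)/(k₁ + k₂), so R = r² = 0.4026 and T = 1 − R = 0.5974.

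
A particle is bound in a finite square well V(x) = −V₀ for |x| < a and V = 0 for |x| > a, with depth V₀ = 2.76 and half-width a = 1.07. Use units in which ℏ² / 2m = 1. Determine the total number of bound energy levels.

Define the well-strength parameter z₀ = (a/ℏ)√(2mV₀) = 1.07 × √(2·0.5·2.76) = 1.778.
The even/odd transcendental equations gain one root per π/2 in z₀, giving N = 1 + ⌊2z₀/π⌋ = 1 + ⌊1.132⌋ = 2.

N = 2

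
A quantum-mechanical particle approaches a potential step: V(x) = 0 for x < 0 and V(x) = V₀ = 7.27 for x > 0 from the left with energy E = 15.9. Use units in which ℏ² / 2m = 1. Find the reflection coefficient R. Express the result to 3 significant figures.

R = 0.0230

The wavenumbers are k₁ = √(2mE)/ℏ = 3.987 on the left and k₂ = √(2m(E − V₀))/ℏ = 2.938 on the right.
Matching ψ and ψ′ at x = 0 gives r = (k₁ − k₂)/(k₁ + k₂), so R = r² = 0.02298 and T = 1 − R = 0.9770.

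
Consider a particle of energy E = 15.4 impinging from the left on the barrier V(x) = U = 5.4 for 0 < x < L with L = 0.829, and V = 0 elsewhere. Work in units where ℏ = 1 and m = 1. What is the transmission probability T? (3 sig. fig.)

T = 0.987

Above the barrier the interior wavenumber is k₂ = √(2m(E − U))/ℏ = 4.472, giving phase k₂L = 3.707.
Matching at both interfaces gives T⁻¹ = 1 + U² sin²(k₂L) / [4E(E − U)] = 1.014, hence T = 0.987.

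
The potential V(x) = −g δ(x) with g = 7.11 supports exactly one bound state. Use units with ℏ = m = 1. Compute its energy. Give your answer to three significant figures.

For x ≠ 0 the bound state is ψ ∝ e^{−κ|x|}; integrating the TISE across the delta gives the cusp condition 2κ = 2mg/ℏ², so κ = 7.110.
Then E = −ℏ²κ²/(2m) = −mg²/(2ℏ²) = -25.28.

E = -25.3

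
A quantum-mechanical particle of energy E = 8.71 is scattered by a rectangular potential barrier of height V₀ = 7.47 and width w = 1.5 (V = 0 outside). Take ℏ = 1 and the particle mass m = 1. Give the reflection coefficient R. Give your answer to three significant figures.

Above the barrier the interior wavenumber is k₂ = √(2m(E − V₀))/ℏ = 1.575, giving phase k₂w = 2.362.
Matching at both interfaces gives T⁻¹ = 1 + V₀² sin²(k₂w) / [4E(E − V₀)] = 1.638, hence T = 0.610.
R = 1 − T = 0.390.

R = 0.390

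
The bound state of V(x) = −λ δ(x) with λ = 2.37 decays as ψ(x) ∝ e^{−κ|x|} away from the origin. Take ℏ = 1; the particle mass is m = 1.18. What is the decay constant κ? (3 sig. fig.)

Integrate −(ℏ²/2m)ψ'' − λδ(x)ψ = Eψ from −ε to +ε: the ψ'' term gives ψ'(0⁺) − ψ'(0⁻) and the δ term gives −(2mλ/ℏ²)ψ(0).
With ψ ∝ e^{−κ|x|} this yields −2κ = −2mλ/ℏ², so κ = mλ/ℏ² = 2.797.

κ = 2.80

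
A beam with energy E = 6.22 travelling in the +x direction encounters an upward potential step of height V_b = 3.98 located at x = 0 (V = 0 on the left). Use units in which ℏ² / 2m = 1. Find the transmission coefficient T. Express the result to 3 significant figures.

On each side the TISE gives plane waves with k = √(2m(E − V))/ℏ: k₁ = √(2·½·6.22) = 2.494, k₂ = √(2·½·2.24) = 1.497.
Continuity of ψ and ψ′ at the step yields the reflection amplitude r = (k₁ − k₂)/(k₁ + k₂) = 0.2499; thus R = |r|² = 0.06246, T = 0.9375.

T = 0.938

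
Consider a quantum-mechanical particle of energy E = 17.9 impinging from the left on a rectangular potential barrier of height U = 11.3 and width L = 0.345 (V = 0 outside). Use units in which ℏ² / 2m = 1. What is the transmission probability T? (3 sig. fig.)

T = 0.860

E > U: inside the barrier k₂ = √(2m(E − U))/ℏ = 2.569, k₂L = 0.8863.
Matching at both interfaces gives T⁻¹ = 1 + U² sin²(k₂L) / [4E(E − U)] = 1.162, hence T = 0.860.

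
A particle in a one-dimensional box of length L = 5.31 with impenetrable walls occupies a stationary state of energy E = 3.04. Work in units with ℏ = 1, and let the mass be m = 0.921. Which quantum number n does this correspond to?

For an infinite well E_n = n²π²ℏ²/(2mL²), so n = (L/πℏ)√(2mE).
n = (5.31/π) × √(2 × 0.921 × 3.04) = 4.000 → n = 4.

n = 4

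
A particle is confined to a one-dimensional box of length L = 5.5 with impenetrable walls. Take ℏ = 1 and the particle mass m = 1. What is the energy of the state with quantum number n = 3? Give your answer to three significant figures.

Requiring ψ(0) = ψ(L) = 0 quantises k = nπ/L, hence E_n = ℏ²k²/2m = n²π²ℏ²/(2mL²).
E_3 = 3² × π² / (2 × 1 × 5.5²) = 1.468.

E = 1.47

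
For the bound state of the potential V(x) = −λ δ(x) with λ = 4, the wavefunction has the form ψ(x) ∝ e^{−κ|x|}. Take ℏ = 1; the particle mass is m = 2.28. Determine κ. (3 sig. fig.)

κ = 9.12

Integrating the TISE across x = 0 gives the cusp condition ψ'(0⁺) − ψ'(0⁻) = −(2mλ/ℏ²)ψ(0).
With ψ ∝ e^{−κ|x|} this yields −2κ = −2mλ/ℏ², so κ = mλ/ℏ² = 9.120.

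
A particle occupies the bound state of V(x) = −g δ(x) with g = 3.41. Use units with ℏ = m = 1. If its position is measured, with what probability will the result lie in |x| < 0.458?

The normalised bound state is ψ = √κ e^{−κ|x|} with κ = mg/ℏ² = 3.410.
P(|x| < d) = ∫_{−d}^{d} κ e^{−2κ|x|} dx = 1 − e^{−2κd} = 1 − e^{−3.124} = 0.9560.

P = 0.956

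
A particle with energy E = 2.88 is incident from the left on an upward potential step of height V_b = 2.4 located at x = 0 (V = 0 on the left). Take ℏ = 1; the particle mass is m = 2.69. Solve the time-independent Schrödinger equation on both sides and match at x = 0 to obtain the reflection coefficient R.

R = 0.177

On each side the TISE gives plane waves with k = √(2m(E − V))/ℏ: k₁ = √(2·2.69·2.88) = 3.936, k₂ = √(2·2.69·0.48) = 1.607.
Continuity of ψ and ψ′ at the step yields the reflection amplitude r = (k₁ − k₂)/(k₁ + k₂) = 0.4202; thus R = |r|² = 0.1766, T = 0.8234.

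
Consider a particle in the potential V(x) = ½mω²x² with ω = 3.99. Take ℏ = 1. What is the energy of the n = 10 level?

Using E_n = (n + ½)ℏω: E_10 = 10.5 × 3.99 = 41.90.

E = 41.9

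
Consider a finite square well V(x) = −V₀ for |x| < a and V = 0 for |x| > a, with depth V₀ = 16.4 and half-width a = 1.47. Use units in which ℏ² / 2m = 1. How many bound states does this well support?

Define the well-strength parameter z₀ = (a/ℏ)√(2mV₀) = 1.47 × √(2·0.5·16.4) = 5.953.
The even/odd transcendental equations gain one root per π/2 in z₀, giving N = 1 + ⌊2z₀/π⌋ = 1 + ⌊3.790⌋ = 4.

N = 4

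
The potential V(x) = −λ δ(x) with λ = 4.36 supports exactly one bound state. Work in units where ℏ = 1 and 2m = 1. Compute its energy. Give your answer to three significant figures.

E = -4.75

For x ≠ 0 the bound state is ψ ∝ e^{−κ|x|}; integrating the TISE across the delta gives the cusp condition 2κ = 2mλ/ℏ², so κ = 2.180.
Then E = −ℏ²κ²/(2m) = −mλ²/(2ℏ²) = -4.752.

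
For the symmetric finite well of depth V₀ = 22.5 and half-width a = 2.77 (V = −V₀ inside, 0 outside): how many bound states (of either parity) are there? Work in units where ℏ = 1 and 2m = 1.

N = 9

Define the well-strength parameter z₀ = (a/ℏ)√(2mV₀) = 2.77 × √(2·0.5·22.5) = 13.14.
A new bound state (alternating even/odd) appears each time z₀ passes a multiple of π/2, so N = ⌊2z₀/π⌋ + 1 = ⌊8.365⌋ + 1 = 9.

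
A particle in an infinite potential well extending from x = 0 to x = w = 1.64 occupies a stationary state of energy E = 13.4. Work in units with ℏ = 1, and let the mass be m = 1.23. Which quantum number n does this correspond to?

n = 3

From E_n = n²π²ℏ²/(2mw²) invert to n = √(2mw²E)/(πℏ).
n = (1.64/π) × √(2 × 1.23 × 13.4) = 2.997 → n = 3.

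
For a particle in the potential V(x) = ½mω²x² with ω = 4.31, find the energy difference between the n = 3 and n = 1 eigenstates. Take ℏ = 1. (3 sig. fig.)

ΔE = 8.62

E_n = ℏω(n + ½), so ΔE = (3 − 1) ℏω = 2 × 4.31 = 8.620.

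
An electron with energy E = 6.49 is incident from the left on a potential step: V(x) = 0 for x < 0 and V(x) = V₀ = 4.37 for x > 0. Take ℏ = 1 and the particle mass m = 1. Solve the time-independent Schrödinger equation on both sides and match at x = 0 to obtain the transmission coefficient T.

The wavenumbers are k₁ = √(2mE)/ℏ = 3.603 on the left and k₂ = √(2m(E − V₀))/ℏ = 2.059 on the right.
Matching ψ and ψ′ at x = 0 gives r = (k₁ − k₂)/(k₁ + k₂), so R = r² = 0.07433 and T = 1 − R = 0.9257.

T = 0.926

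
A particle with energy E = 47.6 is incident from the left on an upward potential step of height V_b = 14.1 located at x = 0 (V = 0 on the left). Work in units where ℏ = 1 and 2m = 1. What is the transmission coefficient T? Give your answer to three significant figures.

On each side the TISE gives plane waves with k = √(2m(E − V))/ℏ: k₁ = √(2·½·47.6) = 6.899, k₂ = √(2·½·33.5) = 5.788.
Matching ψ and ψ′ at x = 0 gives r = (k₁ − k₂)/(k₁ + k₂), so R = r² = 0.007673 and T = 1 − R = 0.9923.

T = 0.992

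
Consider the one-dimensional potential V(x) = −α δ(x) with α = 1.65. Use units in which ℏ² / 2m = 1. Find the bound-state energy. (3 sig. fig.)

E = -0.681

The bound state is ψ(x) = √κ e^{−κ|x|}. The derivative jump ψ'(0⁺) − ψ'(0⁻) = −(2mα/ℏ²)ψ(0) fixes κ = mα/ℏ² = 0.8250.
Then E = −ℏ²κ²/(2m) = −mα²/(2ℏ²) = -0.6806.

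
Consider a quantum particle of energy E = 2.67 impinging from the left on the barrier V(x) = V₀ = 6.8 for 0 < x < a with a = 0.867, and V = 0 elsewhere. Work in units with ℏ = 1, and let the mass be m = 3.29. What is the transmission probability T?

E < V₀: inside the barrier ψ ∝ e^{±κx} with κ = √(2m(V₀ − E))/ℏ = 5.213.
κa = 4.520, sinh(κa) = 45.90.
The exact tunnelling result is T⁻¹ = 1 + V₀² sinh²(κa) / [4E(V₀ − E)] = 2209, so T = 0.000453.

T = 0.000453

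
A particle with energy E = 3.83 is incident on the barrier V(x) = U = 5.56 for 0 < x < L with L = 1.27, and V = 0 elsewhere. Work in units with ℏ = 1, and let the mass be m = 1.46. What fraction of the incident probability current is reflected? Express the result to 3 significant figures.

R = 0.989

E < U: inside the barrier ψ ∝ e^{±κx} with κ = √(2m(U − E))/ℏ = 2.248.
κL = 2.854, sinh(κL) = 8.653.
The exact tunnelling result is T⁻¹ = 1 + U² sinh²(κL) / [4E(U − E)] = 88.34, so T = 0.0113.
R = 1 − T = 0.989.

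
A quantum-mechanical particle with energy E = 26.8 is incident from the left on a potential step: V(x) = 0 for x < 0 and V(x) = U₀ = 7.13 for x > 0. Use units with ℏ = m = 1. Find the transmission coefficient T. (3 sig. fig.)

T = 0.994

On each side the TISE gives plane waves with k = √(2m(E − V))/ℏ: k₁ = √(2·1·26.8) = 7.321, k₂ = √(2·1·19.67) = 6.272.
Continuity of ψ and ψ′ at the step yields the reflection amplitude r = (k₁ − k₂)/(k₁ + k₂) = 0.07717; thus R = |r|² = 0.005956, T = 0.9940.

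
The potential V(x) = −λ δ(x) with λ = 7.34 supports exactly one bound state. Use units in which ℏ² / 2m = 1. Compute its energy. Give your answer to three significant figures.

For x ≠ 0 the bound state is ψ ∝ e^{−κ|x|}; integrating the TISE across the delta gives the cusp condition 2κ = 2mλ/ℏ², so κ = 3.670.
Then E = −ℏ²κ²/(2m) = −mλ²/(2ℏ²) = -13.47.

E = -13.5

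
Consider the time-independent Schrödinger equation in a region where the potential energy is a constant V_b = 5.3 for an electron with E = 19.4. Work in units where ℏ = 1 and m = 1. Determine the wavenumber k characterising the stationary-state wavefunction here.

k = 5.31

With E > V_b the solution is oscillatory, ψ ∝ e^{±ikx} with k = √(2m(E − V_b))/ℏ.
k = √(2 × 1 × 14.1) = 5.310.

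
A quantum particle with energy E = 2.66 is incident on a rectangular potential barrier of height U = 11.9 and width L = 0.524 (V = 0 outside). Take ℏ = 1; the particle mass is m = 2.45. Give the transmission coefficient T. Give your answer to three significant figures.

T = 0.00240

Since E < U the interior solution is evanescent with decay constant κ = √(2m(U − E))/ℏ = 6.729.
κL = 3.526, sinh(κL) = 16.98.
Matching ψ, ψ′ at both faces gives T = [1 + U² sinh²(κL) / (4E(U − E))]⁻¹ = 1/416.1 = 0.00240.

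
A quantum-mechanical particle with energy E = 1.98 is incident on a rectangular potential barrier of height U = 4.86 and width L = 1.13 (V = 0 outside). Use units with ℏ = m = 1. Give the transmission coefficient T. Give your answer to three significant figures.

T = 0.0169

E < U: inside the barrier ψ ∝ e^{±κx} with κ = √(2m(U − E))/ℏ = 2.400.
κL = 2.712, sinh(κL) = 7.496.
Matching ψ, ψ′ at both faces gives T = [1 + U² sinh²(κL) / (4E(U − E))]⁻¹ = 1/59.19 = 0.0169.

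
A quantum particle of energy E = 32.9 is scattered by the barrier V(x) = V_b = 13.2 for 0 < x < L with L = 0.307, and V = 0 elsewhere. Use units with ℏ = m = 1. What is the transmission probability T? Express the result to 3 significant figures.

T = 0.944

Above the barrier the interior wavenumber is k₂ = √(2m(E − V_b))/ℏ = 6.277, giving phase k₂L = 1.927.
Matching at both interfaces gives T⁻¹ = 1 + V_b² sin²(k₂L) / [4E(E − V_b)] = 1.059, hence T = 0.944.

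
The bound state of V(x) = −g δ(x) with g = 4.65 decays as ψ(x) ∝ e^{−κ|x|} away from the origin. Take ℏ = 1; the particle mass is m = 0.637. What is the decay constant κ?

Integrating the TISE across x = 0 gives the cusp condition ψ'(0⁺) − ψ'(0⁻) = −(2mg/ℏ²)ψ(0).
With ψ ∝ e^{−κ|x|} this yields −2κ = −2mg/ℏ², so κ = mg/ℏ² = 2.962.

κ = 2.96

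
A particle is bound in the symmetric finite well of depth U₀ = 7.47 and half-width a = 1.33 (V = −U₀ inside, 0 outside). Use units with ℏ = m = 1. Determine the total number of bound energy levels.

N = 4

The dimensionless depth is z₀ = a√(2mU₀)/ℏ = 1.33 × √(14.94) = 5.141.
A new bound state (alternating even/odd) appears each time z₀ passes a multiple of π/2, so N = ⌊2z₀/π⌋ + 1 = ⌊3.273⌋ + 1 = 4.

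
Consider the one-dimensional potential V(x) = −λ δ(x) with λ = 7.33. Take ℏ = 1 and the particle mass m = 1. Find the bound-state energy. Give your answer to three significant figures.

For x ≠ 0 the bound state is ψ ∝ e^{−κ|x|}; integrating the TISE across the delta gives the cusp condition 2κ = 2mλ/ℏ², so κ = 7.330.
Then E = −ℏ²κ²/(2m) = −mλ²/(2ℏ²) = -26.86.

E = -26.9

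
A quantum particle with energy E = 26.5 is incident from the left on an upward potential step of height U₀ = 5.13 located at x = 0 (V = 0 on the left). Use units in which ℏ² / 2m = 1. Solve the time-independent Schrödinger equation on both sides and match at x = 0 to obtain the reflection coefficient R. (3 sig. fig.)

R = 0.00289

The wavenumbers are k₁ = √(2mE)/ℏ = 5.148 on the left and k₂ = √(2m(E − U₀))/ℏ = 4.623 on the right.
Matching ψ and ψ′ at x = 0 gives r = (k₁ − k₂)/(k₁ + k₂), so R = r² = 0.002888 and T = 1 − R = 0.9971.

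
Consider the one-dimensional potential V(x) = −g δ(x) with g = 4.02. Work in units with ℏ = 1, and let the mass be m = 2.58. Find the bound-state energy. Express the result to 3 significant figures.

E = -20.8

For x ≠ 0 the bound state is ψ ∝ e^{−κ|x|}; integrating the TISE across the delta gives the cusp condition 2κ = 2mg/ℏ², so κ = 10.37.
Then E = −ℏ²κ²/(2m) = −mg²/(2ℏ²) = -20.85.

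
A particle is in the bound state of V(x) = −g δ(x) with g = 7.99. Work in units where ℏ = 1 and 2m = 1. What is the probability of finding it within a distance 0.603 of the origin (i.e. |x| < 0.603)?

P = 0.992

The normalised bound state is ψ = √κ e^{−κ|x|} with κ = mg/ℏ² = 3.995.
P(|x| < d) = ∫_{−d}^{d} κ e^{−2κ|x|} dx = 1 − e^{−2κd} = 1 − e^{−4.818} = 0.9919.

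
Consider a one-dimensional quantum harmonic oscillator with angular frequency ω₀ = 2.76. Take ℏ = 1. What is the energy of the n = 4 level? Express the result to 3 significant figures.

E = 12.4

The oscillator eigenvalues are E_n = ℏω₀(n + ½), so E_4 = 2.76 × 4.5 = 12.42.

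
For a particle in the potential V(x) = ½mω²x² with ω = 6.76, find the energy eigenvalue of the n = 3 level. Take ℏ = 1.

Using E_n = (n + ½)ℏω: E_3 = 3.5 × 6.76 = 23.66.

E = 23.7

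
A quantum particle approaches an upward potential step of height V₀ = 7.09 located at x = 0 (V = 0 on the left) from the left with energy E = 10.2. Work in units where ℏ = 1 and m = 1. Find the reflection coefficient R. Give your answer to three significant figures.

R = 0.0832

The wavenumbers are k₁ = √(2mE)/ℏ = 4.517 on the left and k₂ = √(2m(E − V₀))/ℏ = 2.494 on the right.
Matching ψ and ψ′ at x = 0 gives r = (k₁ − k₂)/(k₁ + k₂), so R = r² = 0.08324 and T = 1 − R = 0.9168.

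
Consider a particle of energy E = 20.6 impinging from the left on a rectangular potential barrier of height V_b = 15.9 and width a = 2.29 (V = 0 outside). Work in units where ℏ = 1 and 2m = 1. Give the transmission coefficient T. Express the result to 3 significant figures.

Above the barrier the interior wavenumber is k₂ = √(2m(E − V_b))/ℏ = 2.168, giving phase k₂a = 4.965.
Matching at both interfaces gives T⁻¹ = 1 + V_b² sin²(k₂a) / [4E(E − V_b)] = 1.612, hence T = 0.620.

T = 0.620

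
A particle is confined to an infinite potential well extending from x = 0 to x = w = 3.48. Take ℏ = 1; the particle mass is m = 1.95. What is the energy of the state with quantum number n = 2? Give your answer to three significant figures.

The infinite-well eigenfunctions ψ_n = √(2/w) sin(nπx/w) vanish at both walls, giving E_n = n²π²ℏ²/(2mw²).
E_2 = 2² × π² / (2 × 1.95 × 3.48²) = 0.8359.

E = 0.836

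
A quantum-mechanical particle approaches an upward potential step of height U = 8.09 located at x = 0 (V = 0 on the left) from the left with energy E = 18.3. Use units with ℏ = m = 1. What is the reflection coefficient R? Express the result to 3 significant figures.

R = 0.0210

On each side the TISE gives plane waves with k = √(2m(E − V))/ℏ: k₁ = √(2·1·18.3) = 6.050, k₂ = √(2·1·10.21) = 4.519.
Matching ψ and ψ′ at x = 0 gives r = (k₁ − k₂)/(k₁ + k₂), so R = r² = 0.02098 and T = 1 − R = 0.9790.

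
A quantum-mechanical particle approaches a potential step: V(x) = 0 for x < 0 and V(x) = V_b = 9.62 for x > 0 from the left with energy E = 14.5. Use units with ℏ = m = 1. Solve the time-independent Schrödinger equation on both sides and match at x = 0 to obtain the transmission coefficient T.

On each side the TISE gives plane waves with k = √(2m(E − V))/ℏ: k₁ = √(2·1·14.5) = 5.385, k₂ = √(2·1·4.88) = 3.124.
Continuity of ψ and ψ′ at the step yields the reflection amplitude r = (k₁ − k₂)/(k₁ + k₂) = 0.2657; thus R = |r|² = 0.07061, T = 0.9294.

T = 0.929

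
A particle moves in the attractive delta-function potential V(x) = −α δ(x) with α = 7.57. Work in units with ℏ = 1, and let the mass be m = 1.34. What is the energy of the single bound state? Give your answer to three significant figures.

The bound state is ψ(x) = √κ e^{−κ|x|}. The derivative jump ψ'(0⁺) − ψ'(0⁻) = −(2mα/ℏ²)ψ(0) fixes κ = mα/ℏ² = 10.14.
Then E = −ℏ²κ²/(2m) = −mα²/(2ℏ²) = -38.39.

E = -38.4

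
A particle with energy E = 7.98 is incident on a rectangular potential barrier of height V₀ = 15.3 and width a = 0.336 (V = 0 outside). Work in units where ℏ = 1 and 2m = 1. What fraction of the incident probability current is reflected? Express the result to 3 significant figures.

R = 0.520

E < V₀: inside the barrier ψ ∝ e^{±κx} with κ = √(2m(V₀ − E))/ℏ = 2.706.
κa = 0.9091, sinh(κa) = 1.040.
The exact tunnelling result is T⁻¹ = 1 + V₀² sinh²(κa) / [4E(V₀ − E)] = 2.083, so T = 0.480.
R = 1 − T = 0.520.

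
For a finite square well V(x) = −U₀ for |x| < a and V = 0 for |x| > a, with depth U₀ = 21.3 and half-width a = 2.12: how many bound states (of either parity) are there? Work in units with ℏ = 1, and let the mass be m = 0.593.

N = 7

Define the well-strength parameter z₀ = (a/ℏ)√(2mU₀) = 2.12 × √(2·0.593·21.3) = 10.66.
A new bound state (alternating even/odd) appears each time z₀ passes a multiple of π/2, so N = ⌊2z₀/π⌋ + 1 = ⌊6.783⌋ + 1 = 7.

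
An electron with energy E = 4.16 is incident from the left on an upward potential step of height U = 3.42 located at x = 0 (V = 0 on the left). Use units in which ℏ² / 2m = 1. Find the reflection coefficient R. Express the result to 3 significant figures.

The wavenumbers are k₁ = √(2mE)/ℏ = 2.040 on the left and k₂ = √(2m(E − U))/ℏ = 0.8602 on the right.
Continuity of ψ and ψ′ at the step yields the reflection amplitude r = (k₁ − k₂)/(k₁ + k₂) = 0.4067; thus R = |r|² = 0.1654, T = 0.8346.

R = 0.165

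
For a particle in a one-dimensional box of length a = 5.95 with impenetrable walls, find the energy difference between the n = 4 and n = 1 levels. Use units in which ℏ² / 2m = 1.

ΔE = 4.18

E_n = n²π²ℏ²/(2ma²), so ΔE = (4² − 1²) π²ℏ²/(2ma²).
ΔE = 15 × π² / (2 × 0.5 × 5.95²) = 4.182.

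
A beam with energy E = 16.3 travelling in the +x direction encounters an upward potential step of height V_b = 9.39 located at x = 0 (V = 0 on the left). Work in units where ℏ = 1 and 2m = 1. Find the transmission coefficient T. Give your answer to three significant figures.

T = 0.955

On each side the TISE gives plane waves with k = √(2m(E − V))/ℏ: k₁ = √(2·½·16.3) = 4.037, k₂ = √(2·½·6.91) = 2.629.
Matching ψ and ψ′ at x = 0 gives r = (k₁ − k₂)/(k₁ + k₂), so R = r² = 0.04465 and T = 1 − R = 0.9553.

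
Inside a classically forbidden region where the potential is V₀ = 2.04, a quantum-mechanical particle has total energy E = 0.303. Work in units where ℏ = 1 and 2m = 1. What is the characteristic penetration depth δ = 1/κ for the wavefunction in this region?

Since E < V₀ the TISE in this region is ψ'' = κ²ψ with κ = √(2m(V₀ − E))/ℏ.
κ = √(2 × 0.5 × 1.737) = 1.318. The penetration depth is δ = 1/κ = 0.759.

δ = 0.759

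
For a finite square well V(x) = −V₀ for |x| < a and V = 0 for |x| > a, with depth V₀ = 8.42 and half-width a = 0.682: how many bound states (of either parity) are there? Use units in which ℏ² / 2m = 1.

N = 2

Define the well-strength parameter z₀ = (a/ℏ)√(2mV₀) = 0.682 × √(2·0.5·8.42) = 1.979.
A new bound state (alternating even/odd) appears each time z₀ passes a multiple of π/2, so N = ⌊2z₀/π⌋ + 1 = ⌊1.260⌋ + 1 = 2.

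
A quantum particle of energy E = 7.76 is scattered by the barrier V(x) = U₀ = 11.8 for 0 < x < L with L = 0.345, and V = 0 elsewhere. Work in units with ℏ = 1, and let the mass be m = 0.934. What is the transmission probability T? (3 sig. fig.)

T = 0.428

E < U₀: inside the barrier ψ ∝ e^{±κx} with κ = √(2m(U₀ − E))/ℏ = 2.747.
κL = 0.9478, sinh(κL) = 1.096.
Matching ψ, ψ′ at both faces gives T = [1 + U₀² sinh²(κL) / (4E(U₀ − E))]⁻¹ = 1/2.334 = 0.428.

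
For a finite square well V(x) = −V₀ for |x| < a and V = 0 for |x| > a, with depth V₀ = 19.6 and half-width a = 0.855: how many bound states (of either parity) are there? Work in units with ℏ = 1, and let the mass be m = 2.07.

Define the well-strength parameter z₀ = (a/ℏ)√(2mV₀) = 0.855 × √(2·2.07·19.6) = 7.702.
A new bound state (alternating even/odd) appears each time z₀ passes a multiple of π/2, so N = ⌊2z₀/π⌋ + 1 = ⌊4.903⌋ + 1 = 5.

N = 5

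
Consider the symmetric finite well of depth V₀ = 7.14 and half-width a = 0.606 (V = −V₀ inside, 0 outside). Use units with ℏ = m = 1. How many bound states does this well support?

N = 2

Define the well-strength parameter z₀ = (a/ℏ)√(2mV₀) = 0.606 × √(2·1·7.14) = 2.290.
The even/odd transcendental equations gain one root per π/2 in z₀, giving N = 1 + ⌊2z₀/π⌋ = 1 + ⌊1.458⌋ = 2.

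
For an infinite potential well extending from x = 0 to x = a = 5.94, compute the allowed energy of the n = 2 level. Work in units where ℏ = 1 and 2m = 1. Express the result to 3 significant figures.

Requiring ψ(0) = ψ(a) = 0 quantises k = nπ/a, hence E_n = ℏ²k²/2m = n²π²ℏ²/(2ma²).
E_2 = 2² × π² / (2 × 0.5 × 5.94²) = 1.119.

E = 1.12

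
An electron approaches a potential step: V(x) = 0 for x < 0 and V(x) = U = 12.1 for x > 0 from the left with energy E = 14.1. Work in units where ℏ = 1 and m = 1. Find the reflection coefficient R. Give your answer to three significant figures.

R = 0.205

On each side the TISE gives plane waves with k = √(2m(E − V))/ℏ: k₁ = √(2·1·14.1) = 5.310, k₂ = √(2·1·2) = 2.000.
Matching ψ and ψ′ at x = 0 gives r = (k₁ − k₂)/(k₁ + k₂), so R = r² = 0.2051 and T = 1 − R = 0.7949.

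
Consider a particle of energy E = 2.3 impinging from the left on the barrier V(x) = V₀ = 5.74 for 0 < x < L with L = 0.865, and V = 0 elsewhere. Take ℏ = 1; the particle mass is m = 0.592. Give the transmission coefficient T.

T = 0.111

Since E < V₀ the interior solution is evanescent with decay constant κ = √(2m(V₀ − E))/ℏ = 2.018.
κL = 1.746, sinh(κL) = 2.778.
The exact tunnelling result is T⁻¹ = 1 + V₀² sinh²(κL) / [4E(V₀ − E)] = 9.033, so T = 0.111.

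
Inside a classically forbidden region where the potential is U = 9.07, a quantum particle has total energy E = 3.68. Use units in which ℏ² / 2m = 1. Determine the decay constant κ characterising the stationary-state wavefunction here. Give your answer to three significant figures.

Since E < U the TISE in this region is ψ'' = κ²ψ with κ = √(2m(U − E))/ℏ.
κ = √(2 × 0.5 × 5.39) = 2.322.

κ = 2.32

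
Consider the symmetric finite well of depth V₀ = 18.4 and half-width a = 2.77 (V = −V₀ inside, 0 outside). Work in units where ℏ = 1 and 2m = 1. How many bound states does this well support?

N = 8

Define the well-strength parameter z₀ = (a/ℏ)√(2mV₀) = 2.77 × √(2·0.5·18.4) = 11.88.
A new bound state (alternating even/odd) appears each time z₀ passes a multiple of π/2, so N = ⌊2z₀/π⌋ + 1 = ⌊7.564⌋ + 1 = 8.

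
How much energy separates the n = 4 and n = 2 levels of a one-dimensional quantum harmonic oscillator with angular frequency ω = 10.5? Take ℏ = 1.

ΔE = 21.0

E_n = ℏω(n + ½), so ΔE = (4 − 2) ℏω = 2 × 10.5 = 21.00.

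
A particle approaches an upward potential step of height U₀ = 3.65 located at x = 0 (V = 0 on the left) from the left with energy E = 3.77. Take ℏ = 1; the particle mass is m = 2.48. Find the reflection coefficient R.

R = 0.486

On each side the TISE gives plane waves with k = √(2m(E − V))/ℏ: k₁ = √(2·2.48·3.77) = 4.324, k₂ = √(2·2.48·0.12) = 0.7715.
Continuity of ψ and ψ′ at the step yields the reflection amplitude r = (k₁ − k₂)/(k₁ + k₂) = 0.6972; thus R = |r|² = 0.4861, T = 0.5139.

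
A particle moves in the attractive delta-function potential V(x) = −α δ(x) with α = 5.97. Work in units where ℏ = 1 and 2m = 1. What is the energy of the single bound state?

E = -8.91

For x ≠ 0 the bound state is ψ ∝ e^{−κ|x|}; integrating the TISE across the delta gives the cusp condition 2κ = 2mα/ℏ², so κ = 2.985.
Then E = −ℏ²κ²/(2m) = −mα²/(2ℏ²) = -8.910.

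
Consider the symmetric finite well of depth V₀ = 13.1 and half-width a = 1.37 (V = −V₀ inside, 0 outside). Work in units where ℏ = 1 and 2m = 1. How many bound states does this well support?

The dimensionless depth is z₀ = a√(2mV₀)/ℏ = 1.37 × √(13.10) = 4.959.
A new bound state (alternating even/odd) appears each time z₀ passes a multiple of π/2, so N = ⌊2z₀/π⌋ + 1 = ⌊3.157⌋ + 1 = 4.

N = 4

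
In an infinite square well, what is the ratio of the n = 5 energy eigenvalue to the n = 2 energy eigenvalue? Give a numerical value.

E_n = n²π²ℏ²/(2mL²) so the ratio is n₂²/n₁² = 25/4 = 6.25.

6.25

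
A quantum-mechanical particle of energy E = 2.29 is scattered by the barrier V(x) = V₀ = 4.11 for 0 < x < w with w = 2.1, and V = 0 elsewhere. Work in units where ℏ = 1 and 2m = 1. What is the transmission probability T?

E < V₀: inside the barrier ψ ∝ e^{±κx} with κ = √(2m(V₀ − E))/ℏ = 1.349.
κw = 2.833, sinh(κw) = 8.469.
Matching ψ, ψ′ at both faces gives T = [1 + V₀² sinh²(κw) / (4E(V₀ − E))]⁻¹ = 1/73.68 = 0.0136.

T = 0.0136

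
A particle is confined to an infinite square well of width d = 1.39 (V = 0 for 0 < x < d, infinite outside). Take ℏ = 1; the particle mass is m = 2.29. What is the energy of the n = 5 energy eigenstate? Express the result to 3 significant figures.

Requiring ψ(0) = ψ(d) = 0 quantises k = nπ/d, hence E_n = ℏ²k²/2m = n²π²ℏ²/(2md²).
E_5 = 5² × π² / (2 × 2.29 × 1.39²) = 27.88.

E = 27.9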